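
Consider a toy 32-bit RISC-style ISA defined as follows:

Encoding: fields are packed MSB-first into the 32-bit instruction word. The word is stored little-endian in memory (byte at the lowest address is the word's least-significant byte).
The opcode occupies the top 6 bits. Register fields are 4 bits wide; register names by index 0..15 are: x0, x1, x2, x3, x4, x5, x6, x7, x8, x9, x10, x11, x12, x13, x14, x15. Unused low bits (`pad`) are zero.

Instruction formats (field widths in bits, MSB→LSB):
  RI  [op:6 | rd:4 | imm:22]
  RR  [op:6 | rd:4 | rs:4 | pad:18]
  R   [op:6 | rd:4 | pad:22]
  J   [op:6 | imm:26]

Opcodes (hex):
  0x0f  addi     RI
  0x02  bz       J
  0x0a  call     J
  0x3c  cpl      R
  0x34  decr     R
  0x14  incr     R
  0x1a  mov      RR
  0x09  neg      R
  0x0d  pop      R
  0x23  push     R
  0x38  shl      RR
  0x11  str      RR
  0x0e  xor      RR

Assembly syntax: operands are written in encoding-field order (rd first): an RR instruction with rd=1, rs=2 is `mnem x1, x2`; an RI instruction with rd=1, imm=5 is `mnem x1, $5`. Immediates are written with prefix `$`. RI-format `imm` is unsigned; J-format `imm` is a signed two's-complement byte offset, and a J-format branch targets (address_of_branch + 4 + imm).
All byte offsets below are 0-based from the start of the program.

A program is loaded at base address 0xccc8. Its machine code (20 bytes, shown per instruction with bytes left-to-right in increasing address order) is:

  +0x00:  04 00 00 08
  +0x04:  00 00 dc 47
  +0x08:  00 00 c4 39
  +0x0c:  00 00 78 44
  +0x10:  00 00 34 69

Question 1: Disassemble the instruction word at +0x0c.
str x1, x14

off 0x0c: read 00 00 78 44 as little → 0x44780000
  op=0x44780000>>26=0x11 ⇒ str (RR)
  rd@[25:22]=0x1 ⇒ x1
  rs@[21:18]=0xe ⇒ x14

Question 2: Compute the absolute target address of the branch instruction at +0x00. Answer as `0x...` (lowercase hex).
0xccd0

+0x00: 04 00 00 08 ⇒ word 0x08000004 (little)
  op=0x08000004>>26=0x2 ⇒ bz (J)
  imm: (w>>0)&0x3ffffff=0x4 → $4
  target = base 0xccc8 + off 0x00 + 4 + imm 4 = 0xccd0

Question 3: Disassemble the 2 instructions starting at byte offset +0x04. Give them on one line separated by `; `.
off 0x04: read 00 00 dc 47 as little → 0x47dc0000
  opcode bits[31:26]=0x11: str/RR
  [25:22] rd=15 = x15
  [21:18] rs=7 = x7
off 0x08: read 00 00 c4 39 as little → 0x39c40000
  opcode bits[31:26]=0xe: xor/RR
  [25:22] rd=7 = x7
  [21:18] rs=1 = x1

str x15, x7; xor x7, x1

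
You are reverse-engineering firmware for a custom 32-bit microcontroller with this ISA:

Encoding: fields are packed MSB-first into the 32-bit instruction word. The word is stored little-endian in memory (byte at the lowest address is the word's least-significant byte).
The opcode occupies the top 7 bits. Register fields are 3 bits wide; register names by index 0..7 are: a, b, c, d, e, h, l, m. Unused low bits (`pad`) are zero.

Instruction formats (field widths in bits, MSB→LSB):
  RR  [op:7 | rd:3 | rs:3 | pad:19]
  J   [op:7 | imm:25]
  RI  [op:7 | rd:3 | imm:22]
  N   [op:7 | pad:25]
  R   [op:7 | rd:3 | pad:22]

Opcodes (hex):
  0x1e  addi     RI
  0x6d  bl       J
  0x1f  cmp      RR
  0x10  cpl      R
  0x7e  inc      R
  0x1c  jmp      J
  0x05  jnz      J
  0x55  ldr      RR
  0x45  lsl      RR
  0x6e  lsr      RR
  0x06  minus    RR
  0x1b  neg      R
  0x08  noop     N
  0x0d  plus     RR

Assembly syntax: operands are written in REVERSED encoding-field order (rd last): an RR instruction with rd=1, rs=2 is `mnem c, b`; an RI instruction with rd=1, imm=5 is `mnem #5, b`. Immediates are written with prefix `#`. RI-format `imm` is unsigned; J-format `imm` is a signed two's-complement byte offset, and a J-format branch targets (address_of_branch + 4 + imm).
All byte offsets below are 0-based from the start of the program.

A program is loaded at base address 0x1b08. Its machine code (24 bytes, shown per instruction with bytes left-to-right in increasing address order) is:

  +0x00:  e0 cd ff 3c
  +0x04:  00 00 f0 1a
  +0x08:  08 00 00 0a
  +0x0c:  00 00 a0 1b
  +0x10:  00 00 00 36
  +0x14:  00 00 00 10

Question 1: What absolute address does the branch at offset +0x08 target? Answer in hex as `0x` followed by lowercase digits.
+0x08: 08 00 00 0a ⇒ word 0x0a000008 (little)
  op=0x0a000008>>25=0x5 ⇒ jnz (J)
  imm: (w>>0)&0x1ffffff=0x8 → #8
  target = base 0x1b08 + off 0x08 + 4 + imm 8 = 0x1b1c

0x1b1c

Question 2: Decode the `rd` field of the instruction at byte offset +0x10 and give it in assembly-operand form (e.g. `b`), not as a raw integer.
a

@+10  little-endian(00 00 00 36) = 0x36000000
  top 7b → 0x1b → neg [R]
  rd@[24:22]=0x0 ⇒ a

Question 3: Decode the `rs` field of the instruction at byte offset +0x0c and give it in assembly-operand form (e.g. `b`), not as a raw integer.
@+0c  little-endian(00 00 a0 1b) = 0x1ba00000
  top 7b → 0xd → plus [RR]
  rd: (w>>22)&0x7=0x6 → l
  rs: (w>>19)&0x7=0x4 → e

e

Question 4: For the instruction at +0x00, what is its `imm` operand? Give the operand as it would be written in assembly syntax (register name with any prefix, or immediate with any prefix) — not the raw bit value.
off 0x00: read e0 cd ff 3c as little → 0x3cffcde0
  opcode bits[31:25]=0x1e: addi/RI
  rd@[24:22]=0x3 ⇒ d
  imm@[21:0]=0x3fcde0 ⇒ #4181472

#4181472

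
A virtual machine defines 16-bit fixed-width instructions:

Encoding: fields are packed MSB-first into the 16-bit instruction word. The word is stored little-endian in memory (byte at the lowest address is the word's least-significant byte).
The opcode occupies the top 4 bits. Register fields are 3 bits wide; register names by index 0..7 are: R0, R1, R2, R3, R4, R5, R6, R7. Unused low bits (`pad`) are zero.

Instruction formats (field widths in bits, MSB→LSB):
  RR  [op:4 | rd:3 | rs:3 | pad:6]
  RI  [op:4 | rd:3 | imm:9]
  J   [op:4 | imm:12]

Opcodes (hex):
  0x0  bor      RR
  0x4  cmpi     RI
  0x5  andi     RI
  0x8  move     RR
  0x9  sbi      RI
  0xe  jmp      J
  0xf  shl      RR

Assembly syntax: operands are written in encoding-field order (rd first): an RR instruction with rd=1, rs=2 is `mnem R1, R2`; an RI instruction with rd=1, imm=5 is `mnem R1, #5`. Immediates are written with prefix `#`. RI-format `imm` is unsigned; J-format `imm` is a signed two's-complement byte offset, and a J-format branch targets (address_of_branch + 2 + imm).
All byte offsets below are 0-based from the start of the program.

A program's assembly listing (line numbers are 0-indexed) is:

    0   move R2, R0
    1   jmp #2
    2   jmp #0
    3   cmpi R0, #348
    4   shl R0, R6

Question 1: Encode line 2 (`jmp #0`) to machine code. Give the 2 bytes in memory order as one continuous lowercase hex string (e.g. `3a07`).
2. jmp fields op=0xe:4|imm=0:12 → word e000h → 00 e0

00e0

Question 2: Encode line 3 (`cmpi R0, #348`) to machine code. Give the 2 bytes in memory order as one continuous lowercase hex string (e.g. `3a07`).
5c41

L3: cmpi op=0x4:4|rd=0:3|imm=348:9 ⇒ 0x415c ⇒ little 5c 41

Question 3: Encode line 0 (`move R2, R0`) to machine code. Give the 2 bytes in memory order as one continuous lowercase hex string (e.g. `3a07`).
0084

L0: move op=0x8:4|rd=2:3|rs=0:3|pad=0:6 ⇒ 0x8400 ⇒ little 00 84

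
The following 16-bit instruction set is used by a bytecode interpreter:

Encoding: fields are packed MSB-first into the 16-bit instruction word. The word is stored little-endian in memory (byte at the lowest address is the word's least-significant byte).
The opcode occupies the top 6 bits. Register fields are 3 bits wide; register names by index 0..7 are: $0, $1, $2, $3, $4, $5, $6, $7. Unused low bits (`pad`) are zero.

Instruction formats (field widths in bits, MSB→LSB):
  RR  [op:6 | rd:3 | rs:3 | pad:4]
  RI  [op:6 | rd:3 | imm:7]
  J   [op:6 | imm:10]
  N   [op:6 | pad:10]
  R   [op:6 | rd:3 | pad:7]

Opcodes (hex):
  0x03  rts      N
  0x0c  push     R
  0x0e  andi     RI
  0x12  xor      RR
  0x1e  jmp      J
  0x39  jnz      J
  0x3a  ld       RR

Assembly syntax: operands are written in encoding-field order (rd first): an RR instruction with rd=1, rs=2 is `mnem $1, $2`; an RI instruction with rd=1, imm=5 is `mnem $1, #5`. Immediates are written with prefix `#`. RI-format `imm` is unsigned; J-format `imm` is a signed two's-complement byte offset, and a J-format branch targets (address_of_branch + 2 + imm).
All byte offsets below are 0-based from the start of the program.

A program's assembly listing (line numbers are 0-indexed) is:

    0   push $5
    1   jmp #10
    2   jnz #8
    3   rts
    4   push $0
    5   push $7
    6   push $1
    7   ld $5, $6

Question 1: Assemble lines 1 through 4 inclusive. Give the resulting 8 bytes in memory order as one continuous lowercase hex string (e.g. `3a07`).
line 1 (jmp): pack op=0x1e:6|imm=10:10 = 0x780a; little→ 0a 78
line 2 (jnz): pack op=0x39:6|imm=8:10 = 0xe408; little→ 08 e4
line 3 (rts): pack op=0x3:6|pad=0:10 = 0x0c00; little→ 00 0c
line 4 (push): pack op=0xc:6|rd=0:3|pad=0:7 = 0x3000; little→ 00 30

0a7808e4000c0030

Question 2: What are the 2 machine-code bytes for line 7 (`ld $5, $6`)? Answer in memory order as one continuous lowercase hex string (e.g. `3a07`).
e0ea

line 7 (ld): pack op=0x3a:6|rd=5:3|rs=6:3|pad=0:4 = 0xeae0; little→ e0 ea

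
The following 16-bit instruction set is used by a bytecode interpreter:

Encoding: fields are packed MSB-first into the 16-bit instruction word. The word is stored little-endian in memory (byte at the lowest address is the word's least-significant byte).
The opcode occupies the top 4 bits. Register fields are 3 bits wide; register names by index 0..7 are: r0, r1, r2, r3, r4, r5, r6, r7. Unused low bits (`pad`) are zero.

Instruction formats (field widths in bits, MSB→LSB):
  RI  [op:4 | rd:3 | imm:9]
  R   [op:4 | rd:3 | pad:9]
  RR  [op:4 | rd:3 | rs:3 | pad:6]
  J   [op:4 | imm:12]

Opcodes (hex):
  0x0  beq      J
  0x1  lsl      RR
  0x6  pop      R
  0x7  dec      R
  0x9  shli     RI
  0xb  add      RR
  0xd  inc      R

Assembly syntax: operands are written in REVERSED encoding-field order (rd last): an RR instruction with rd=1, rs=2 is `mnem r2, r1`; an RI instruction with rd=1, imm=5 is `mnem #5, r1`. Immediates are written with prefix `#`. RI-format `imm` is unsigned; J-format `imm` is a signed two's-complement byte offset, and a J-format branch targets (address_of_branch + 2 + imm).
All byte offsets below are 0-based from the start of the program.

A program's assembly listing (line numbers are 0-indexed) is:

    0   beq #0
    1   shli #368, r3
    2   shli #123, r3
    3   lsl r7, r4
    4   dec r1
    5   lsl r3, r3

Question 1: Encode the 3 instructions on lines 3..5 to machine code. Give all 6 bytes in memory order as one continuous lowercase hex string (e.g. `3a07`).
c0190072c016

L3: lsl op=0x1:4|rd=4:3|rs=7:3|pad=0:6 ⇒ 0x19c0 ⇒ little c0 19
L4: dec op=0x7:4|rd=1:3|pad=0:9 ⇒ 0x7200 ⇒ little 00 72
L5: lsl op=0x1:4|rd=3:3|rs=3:3|pad=0:6 ⇒ 0x16c0 ⇒ little c0 16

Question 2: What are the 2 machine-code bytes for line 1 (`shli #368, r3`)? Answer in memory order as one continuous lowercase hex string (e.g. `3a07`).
L1: shli op=0x9:4|rd=3:3|imm=368:9 ⇒ 0x9770 ⇒ little 70 97

7097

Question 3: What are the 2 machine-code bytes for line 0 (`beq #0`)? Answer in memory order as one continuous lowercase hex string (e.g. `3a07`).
L0: beq op=0x0:4|imm=0:12 ⇒ 0x0000 ⇒ little 00 00

0000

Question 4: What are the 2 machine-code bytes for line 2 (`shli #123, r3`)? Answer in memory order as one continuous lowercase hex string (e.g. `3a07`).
L2: shli op=0x9:4|rd=3:3|imm=123:9 ⇒ 0x967b ⇒ little 7b 96

7b96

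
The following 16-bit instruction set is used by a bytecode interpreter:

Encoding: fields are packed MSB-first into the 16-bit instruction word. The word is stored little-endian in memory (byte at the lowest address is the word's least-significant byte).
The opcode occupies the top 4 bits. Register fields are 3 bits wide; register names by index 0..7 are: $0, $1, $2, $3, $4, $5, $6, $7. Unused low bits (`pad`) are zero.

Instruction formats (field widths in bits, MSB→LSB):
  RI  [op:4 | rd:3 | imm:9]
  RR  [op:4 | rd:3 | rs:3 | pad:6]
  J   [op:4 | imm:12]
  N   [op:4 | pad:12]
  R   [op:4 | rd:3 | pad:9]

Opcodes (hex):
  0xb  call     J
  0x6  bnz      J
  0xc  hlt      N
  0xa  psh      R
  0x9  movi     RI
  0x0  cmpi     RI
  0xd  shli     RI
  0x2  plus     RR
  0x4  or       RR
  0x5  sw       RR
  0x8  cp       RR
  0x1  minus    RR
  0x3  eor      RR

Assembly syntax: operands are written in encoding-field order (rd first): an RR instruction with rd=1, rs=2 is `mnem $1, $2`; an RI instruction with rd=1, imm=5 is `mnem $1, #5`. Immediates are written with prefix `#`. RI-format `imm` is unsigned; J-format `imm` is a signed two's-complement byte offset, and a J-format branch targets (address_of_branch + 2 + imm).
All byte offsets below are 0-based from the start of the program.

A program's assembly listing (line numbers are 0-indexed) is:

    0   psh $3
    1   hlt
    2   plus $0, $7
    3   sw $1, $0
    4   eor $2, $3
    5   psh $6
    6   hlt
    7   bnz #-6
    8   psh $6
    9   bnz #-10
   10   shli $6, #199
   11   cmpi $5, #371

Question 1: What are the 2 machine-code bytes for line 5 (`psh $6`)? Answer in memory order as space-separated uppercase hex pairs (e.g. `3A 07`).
00 AC

5. psh fields op=0xa:4|rd=6:3|pad=0:9 → word ac00h → 00 ac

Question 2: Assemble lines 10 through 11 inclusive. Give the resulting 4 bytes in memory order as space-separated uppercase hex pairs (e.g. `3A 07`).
line 10 (shli): pack op=0xd:4|rd=6:3|imm=199:9 = 0xdcc7; little→ c7 dc
line 11 (cmpi): pack op=0x0:4|rd=5:3|imm=371:9 = 0x0b73; little→ 73 0b

C7 DC 73 0B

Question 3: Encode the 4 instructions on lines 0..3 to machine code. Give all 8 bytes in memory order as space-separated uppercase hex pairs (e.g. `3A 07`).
L0: psh op=0xa:4|rd=3:3|pad=0:9 ⇒ 0xa600 ⇒ little 00 a6
L1: hlt op=0xc:4|pad=0:12 ⇒ 0xc000 ⇒ little 00 c0
L2: plus op=0x2:4|rd=0:3|rs=7:3|pad=0:6 ⇒ 0x21c0 ⇒ little c0 21
L3: sw op=0x5:4|rd=1:3|rs=0:3|pad=0:6 ⇒ 0x5200 ⇒ little 00 52

00 A6 00 C0 C0 21 00 52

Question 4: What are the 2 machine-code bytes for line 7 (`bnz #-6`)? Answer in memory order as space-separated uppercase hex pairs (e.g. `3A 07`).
line 7 (bnz): pack op=0x6:4|imm=-6:12 = 0x6ffa; little→ fa 6f

FA 6F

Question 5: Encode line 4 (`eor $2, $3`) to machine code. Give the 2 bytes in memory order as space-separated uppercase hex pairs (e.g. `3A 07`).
C0 34

4. eor fields op=0x3:4|rd=2:3|rs=3:3|pad=0:6 → word 34c0h → c0 34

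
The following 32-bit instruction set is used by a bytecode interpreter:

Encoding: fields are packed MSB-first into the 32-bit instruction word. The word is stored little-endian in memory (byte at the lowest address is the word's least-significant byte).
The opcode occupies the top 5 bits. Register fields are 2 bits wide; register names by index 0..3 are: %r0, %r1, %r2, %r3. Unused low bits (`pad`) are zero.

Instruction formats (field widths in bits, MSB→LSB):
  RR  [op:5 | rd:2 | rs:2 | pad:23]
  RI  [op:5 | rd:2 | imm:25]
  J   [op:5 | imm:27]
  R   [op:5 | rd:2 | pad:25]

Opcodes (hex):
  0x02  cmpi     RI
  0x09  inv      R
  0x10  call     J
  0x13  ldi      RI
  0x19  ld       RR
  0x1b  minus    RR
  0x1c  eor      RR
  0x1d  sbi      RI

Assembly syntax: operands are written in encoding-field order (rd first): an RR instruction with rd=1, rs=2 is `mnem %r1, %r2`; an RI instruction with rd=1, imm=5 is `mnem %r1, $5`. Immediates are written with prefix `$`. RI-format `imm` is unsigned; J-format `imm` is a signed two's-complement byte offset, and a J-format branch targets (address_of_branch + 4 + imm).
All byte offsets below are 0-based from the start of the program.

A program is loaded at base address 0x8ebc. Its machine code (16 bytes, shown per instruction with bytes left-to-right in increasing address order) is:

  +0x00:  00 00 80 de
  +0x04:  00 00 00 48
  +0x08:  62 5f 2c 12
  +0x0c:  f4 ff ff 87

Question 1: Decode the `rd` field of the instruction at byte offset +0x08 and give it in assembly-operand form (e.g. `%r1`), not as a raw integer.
%r1

[08] 62 5f 2c 12 → 0x122c5f62
  top 5b → 0x2 → cmpi [RI]
  rd@[26:25]=0x1 ⇒ %r1
  imm@[24:0]=0x2c5f62 ⇒ $2908002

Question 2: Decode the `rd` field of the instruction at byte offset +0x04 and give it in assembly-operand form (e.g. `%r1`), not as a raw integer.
%r0

@+04  little-endian(00 00 00 48) = 0x48000000
  opcode bits[31:27]=0x9: inv/R
  [26:25] rd=0 = %r0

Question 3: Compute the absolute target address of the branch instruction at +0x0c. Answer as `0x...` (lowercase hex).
0x8ec0

off 0x0c: read f4 ff ff 87 as little → 0x87fffff4
  top 5b → 0x10 → call [J]
  [26:0] imm=134217716 (s27→-12) = $-12
  target = base 0x8ebc + off 0x0c + 4 + imm -12 = 0x8ec0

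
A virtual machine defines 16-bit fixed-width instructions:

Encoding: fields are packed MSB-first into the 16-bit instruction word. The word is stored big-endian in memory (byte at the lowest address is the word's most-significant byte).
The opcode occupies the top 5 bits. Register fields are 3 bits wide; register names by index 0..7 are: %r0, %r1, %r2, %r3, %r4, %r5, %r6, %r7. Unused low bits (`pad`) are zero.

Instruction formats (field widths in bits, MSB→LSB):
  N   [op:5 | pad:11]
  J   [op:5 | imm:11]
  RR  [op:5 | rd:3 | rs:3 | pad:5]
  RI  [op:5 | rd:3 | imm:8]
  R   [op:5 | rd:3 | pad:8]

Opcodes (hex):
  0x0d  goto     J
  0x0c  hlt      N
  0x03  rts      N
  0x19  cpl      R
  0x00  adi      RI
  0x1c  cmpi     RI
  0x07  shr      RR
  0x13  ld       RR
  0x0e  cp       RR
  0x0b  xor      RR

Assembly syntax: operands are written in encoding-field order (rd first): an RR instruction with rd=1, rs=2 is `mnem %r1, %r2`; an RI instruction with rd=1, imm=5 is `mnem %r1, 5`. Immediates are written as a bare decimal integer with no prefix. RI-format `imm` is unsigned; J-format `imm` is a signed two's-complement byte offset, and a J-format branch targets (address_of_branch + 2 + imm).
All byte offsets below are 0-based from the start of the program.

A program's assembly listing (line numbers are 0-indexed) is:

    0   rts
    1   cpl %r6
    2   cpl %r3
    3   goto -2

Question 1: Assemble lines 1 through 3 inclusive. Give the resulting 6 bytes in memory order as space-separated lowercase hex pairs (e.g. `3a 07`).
ce 00 cb 00 6f fe

L1: cpl op=0x19:5|rd=6:3|pad=0:8 ⇒ 0xce00 ⇒ big ce 00
L2: cpl op=0x19:5|rd=3:3|pad=0:8 ⇒ 0xcb00 ⇒ big cb 00
L3: goto op=0xd:5|imm=-2:11 ⇒ 0x6ffe ⇒ big 6f fe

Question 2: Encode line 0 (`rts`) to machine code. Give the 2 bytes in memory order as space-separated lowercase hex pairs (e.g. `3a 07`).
18 00

0. rts fields op=0x3:5|pad=0:11 → word 1800h → 18 00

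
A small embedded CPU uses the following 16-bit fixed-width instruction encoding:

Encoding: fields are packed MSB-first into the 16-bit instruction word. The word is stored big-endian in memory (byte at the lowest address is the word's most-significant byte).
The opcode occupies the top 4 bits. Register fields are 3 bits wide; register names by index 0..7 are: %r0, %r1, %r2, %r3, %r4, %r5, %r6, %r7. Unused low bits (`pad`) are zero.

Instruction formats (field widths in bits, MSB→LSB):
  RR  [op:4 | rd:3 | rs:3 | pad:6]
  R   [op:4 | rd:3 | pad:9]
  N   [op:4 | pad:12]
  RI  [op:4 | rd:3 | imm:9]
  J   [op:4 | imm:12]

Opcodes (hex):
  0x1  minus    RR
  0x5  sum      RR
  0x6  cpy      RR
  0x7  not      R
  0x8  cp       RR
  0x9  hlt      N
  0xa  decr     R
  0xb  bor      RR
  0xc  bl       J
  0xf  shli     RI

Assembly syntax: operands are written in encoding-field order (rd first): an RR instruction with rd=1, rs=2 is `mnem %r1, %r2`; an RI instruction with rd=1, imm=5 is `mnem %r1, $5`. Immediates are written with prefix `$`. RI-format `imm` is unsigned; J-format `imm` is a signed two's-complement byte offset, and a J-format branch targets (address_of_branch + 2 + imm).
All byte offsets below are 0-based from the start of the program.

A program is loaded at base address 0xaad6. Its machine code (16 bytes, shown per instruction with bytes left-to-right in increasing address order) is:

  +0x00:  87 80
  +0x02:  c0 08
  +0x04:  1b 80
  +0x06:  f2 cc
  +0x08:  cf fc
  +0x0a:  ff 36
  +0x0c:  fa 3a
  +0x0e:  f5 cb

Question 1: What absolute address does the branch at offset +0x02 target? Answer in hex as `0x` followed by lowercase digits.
off 0x02: read c0 08 as big → 0xc008
  op=0xc008>>12=0xc ⇒ bl (J)
  imm@[11:0]=0x8 ⇒ $8
  target = base 0xaad6 + off 0x02 + 2 + imm 8 = 0xaae2

0xaae2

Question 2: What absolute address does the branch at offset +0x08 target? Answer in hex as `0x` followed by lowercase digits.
0xaadc

+0x08: cf fc ⇒ word 0xcffc (big)
  top 4b → 0xc → bl [J]
  imm@[11:0]=0xffc (s12→-4) ⇒ $-4
  target = base 0xaad6 + off 0x08 + 2 + imm -4 = 0xaadc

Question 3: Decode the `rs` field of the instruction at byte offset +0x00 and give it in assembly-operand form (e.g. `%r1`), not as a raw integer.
+0x00: 87 80 ⇒ word 0x8780 (big)
  top 4b → 0x8 → cp [RR]
  rd: (w>>9)&0x7=0x3 → %r3
  rs: (w>>6)&0x7=0x6 → %r6

%r6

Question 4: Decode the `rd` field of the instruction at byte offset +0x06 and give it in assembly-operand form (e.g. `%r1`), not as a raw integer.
%r1

@+06  big-endian(f2 cc) = 0xf2cc
  op=0xf2cc>>12=0xf ⇒ shli (RI)
  rd: (w>>9)&0x7=0x1 → %r1
  imm: (w>>0)&0x1ff=0xcc → $204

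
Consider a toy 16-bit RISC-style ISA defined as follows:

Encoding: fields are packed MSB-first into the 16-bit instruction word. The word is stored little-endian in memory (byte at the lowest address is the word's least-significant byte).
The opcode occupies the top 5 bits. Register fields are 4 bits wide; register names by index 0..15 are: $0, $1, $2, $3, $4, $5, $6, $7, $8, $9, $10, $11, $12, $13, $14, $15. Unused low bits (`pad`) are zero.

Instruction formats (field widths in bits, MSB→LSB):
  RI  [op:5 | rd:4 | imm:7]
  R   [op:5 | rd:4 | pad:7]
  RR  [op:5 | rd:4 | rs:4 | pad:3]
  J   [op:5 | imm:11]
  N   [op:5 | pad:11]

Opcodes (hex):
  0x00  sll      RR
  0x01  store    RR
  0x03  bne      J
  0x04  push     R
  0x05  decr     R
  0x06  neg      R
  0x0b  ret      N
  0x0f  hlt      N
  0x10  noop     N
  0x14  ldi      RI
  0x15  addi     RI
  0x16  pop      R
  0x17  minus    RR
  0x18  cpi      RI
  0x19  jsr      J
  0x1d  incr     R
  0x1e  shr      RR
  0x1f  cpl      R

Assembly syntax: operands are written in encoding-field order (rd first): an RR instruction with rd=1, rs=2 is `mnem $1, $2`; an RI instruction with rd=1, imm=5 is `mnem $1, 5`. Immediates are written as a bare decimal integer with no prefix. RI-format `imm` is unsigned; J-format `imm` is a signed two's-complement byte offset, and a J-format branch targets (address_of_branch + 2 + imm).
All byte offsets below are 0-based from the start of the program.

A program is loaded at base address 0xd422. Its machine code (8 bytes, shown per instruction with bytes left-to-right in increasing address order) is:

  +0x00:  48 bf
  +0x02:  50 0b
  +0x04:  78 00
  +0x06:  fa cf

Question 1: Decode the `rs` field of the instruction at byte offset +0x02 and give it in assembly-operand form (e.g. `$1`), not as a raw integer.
off 0x02: read 50 0b as little → 0x0b50
  opcode bits[15:11]=0x1: store/RR
  rd: (w>>7)&0xf=0x6 → $6
  rs: (w>>3)&0xf=0xa → $10

$10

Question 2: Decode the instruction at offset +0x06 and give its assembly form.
+0x06: fa cf ⇒ word 0xcffa (little)
  op=0xcffa>>11=0x19 ⇒ jsr (J)
  imm: (w>>0)&0x7ff=0x7fa (s11→-6) → -6

jsr -6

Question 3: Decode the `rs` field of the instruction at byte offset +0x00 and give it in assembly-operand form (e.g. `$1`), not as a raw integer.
off 0x00: read 48 bf as little → 0xbf48
  top 5b → 0x17 → minus [RR]
  [10:7] rd=14 = $14
  [6:3] rs=9 = $9

$9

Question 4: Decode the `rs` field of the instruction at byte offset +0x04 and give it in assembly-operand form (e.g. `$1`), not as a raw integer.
off 0x04: read 78 00 as little → 0x0078
  op=0x0078>>11=0x0 ⇒ sll (RR)
  [10:7] rd=0 = $0
  [6:3] rs=15 = $15

$15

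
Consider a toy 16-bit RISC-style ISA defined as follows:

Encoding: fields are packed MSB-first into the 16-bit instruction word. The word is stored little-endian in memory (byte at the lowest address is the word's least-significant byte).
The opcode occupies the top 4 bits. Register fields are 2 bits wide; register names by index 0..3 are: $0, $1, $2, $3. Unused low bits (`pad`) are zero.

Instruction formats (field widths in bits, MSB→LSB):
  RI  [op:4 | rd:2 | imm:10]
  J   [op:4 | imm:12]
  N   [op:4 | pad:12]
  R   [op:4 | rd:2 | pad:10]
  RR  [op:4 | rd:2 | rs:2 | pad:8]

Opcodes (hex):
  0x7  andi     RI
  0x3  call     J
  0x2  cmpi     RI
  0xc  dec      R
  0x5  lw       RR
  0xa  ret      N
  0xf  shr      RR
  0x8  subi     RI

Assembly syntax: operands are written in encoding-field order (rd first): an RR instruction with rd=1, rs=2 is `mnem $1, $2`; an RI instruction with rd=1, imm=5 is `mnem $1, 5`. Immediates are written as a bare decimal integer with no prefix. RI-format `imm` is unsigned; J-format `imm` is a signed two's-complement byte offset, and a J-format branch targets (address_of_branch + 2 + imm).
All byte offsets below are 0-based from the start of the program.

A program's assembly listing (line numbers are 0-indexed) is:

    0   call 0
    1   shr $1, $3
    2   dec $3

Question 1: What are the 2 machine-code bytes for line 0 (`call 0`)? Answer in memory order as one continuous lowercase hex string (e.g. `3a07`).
0030

line 0 (call): pack op=0x3:4|imm=0:12 = 0x3000; little→ 00 30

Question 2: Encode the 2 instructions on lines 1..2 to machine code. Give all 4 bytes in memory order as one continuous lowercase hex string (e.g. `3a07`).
L1: shr op=0xf:4|rd=1:2|rs=3:2|pad=0:8 ⇒ 0xf700 ⇒ little 00 f7
L2: dec op=0xc:4|rd=3:2|pad=0:10 ⇒ 0xcc00 ⇒ little 00 cc

00f700cc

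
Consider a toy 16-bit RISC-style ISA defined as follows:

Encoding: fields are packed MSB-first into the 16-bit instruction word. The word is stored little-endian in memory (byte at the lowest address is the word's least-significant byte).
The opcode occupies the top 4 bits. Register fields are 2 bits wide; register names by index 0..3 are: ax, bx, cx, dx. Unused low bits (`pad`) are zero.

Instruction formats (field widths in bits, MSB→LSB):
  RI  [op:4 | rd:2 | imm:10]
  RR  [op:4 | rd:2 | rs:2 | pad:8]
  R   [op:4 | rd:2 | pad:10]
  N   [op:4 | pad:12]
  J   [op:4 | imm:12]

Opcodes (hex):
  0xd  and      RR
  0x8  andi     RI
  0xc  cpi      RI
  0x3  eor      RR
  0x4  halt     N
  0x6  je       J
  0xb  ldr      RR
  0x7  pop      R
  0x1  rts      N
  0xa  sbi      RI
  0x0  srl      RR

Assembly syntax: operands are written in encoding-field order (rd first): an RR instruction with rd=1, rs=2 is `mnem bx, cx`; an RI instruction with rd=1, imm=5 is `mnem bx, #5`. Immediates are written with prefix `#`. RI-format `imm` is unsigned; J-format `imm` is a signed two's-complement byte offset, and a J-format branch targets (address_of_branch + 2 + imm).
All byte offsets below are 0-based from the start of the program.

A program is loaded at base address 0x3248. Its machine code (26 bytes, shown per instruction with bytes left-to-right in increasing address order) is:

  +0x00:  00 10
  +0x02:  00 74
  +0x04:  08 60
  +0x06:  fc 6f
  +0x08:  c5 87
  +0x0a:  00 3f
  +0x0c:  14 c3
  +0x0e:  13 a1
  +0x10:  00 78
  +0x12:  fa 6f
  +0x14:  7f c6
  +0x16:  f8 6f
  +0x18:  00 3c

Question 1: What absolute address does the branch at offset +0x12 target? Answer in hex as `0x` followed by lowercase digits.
0x3256

off 0x12: read fa 6f as little → 0x6ffa
  opcode bits[15:12]=0x6: je/J
  [11:0] imm=4090 (s12→-6) = #-6
  target = base 0x3248 + off 0x12 + 2 + imm -6 = 0x3256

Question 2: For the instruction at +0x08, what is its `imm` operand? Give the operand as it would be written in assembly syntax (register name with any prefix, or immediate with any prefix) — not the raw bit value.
+0x08: c5 87 ⇒ word 0x87c5 (little)
  op=0x87c5>>12=0x8 ⇒ andi (RI)
  rd: (w>>10)&0x3=0x1 → bx
  imm: (w>>0)&0x3ff=0x3c5 → #965

#965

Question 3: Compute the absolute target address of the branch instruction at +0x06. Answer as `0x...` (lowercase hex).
0x324c

+0x06: fc 6f ⇒ word 0x6ffc (little)
  opcode bits[15:12]=0x6: je/J
  imm: (w>>0)&0xfff=0xffc (s12→-4) → #-4
  target = base 0x3248 + off 0x06 + 2 + imm -4 = 0x324c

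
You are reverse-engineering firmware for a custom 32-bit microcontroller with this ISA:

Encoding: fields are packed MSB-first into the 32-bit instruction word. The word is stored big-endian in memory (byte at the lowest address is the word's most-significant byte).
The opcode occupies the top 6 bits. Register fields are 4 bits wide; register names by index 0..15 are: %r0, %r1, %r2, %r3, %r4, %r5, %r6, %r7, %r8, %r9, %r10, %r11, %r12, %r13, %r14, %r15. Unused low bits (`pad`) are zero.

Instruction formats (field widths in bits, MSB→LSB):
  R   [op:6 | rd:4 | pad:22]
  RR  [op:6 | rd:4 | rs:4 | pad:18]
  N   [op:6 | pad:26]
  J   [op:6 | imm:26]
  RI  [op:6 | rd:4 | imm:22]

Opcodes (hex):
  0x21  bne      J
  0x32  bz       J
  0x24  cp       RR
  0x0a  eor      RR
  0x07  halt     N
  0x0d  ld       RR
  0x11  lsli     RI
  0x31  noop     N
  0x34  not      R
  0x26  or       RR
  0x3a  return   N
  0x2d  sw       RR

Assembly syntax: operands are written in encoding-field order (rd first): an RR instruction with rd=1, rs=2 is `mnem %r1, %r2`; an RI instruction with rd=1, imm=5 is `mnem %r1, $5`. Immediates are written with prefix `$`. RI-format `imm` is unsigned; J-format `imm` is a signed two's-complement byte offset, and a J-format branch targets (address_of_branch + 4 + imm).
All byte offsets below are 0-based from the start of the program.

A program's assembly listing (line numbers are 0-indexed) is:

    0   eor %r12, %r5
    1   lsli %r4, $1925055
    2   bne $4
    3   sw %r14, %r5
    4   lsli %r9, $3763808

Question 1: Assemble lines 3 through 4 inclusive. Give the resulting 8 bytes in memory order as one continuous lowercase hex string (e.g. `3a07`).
b794000046796e60

3. sw fields op=0x2d:6|rd=14:4|rs=5:4|pad=0:18 → word b7940000h → b7 94 00 00
4. lsli fields op=0x11:6|rd=9:4|imm=3763808:22 → word 46796e60h → 46 79 6e 60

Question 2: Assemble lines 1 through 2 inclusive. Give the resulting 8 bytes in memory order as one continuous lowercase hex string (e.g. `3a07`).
451d5fbf84000004

line 1 (lsli): pack op=0x11:6|rd=4:4|imm=1925055:22 = 0x451d5fbf; big→ 45 1d 5f bf
line 2 (bne): pack op=0x21:6|imm=4:26 = 0x84000004; big→ 84 00 00 04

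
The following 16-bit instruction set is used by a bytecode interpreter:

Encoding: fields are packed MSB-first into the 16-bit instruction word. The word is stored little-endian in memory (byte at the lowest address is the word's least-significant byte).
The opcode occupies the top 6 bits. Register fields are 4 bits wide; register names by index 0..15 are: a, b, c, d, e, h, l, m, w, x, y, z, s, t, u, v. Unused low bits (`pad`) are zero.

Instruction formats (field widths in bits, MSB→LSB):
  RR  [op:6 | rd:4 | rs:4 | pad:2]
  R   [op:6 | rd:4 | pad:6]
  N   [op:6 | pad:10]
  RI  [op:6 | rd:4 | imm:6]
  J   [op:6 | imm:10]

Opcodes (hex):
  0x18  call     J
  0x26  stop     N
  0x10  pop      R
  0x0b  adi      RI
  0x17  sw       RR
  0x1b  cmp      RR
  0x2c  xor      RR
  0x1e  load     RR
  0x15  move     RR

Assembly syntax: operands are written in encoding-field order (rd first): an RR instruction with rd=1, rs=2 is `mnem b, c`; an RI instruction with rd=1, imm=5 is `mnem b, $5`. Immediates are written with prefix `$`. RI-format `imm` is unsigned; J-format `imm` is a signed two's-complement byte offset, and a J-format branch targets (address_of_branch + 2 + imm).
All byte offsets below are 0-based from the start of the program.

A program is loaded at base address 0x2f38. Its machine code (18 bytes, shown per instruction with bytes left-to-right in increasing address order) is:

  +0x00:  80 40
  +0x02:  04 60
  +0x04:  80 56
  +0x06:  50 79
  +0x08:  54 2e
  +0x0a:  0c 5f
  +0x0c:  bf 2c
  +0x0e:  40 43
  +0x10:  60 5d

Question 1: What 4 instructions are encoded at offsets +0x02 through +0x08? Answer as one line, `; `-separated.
call $4; move y, a; load h, e; adi x, $20

[02] 04 60 → 0x6004
  top 6b → 0x18 → call [J]
  imm@[9:0]=0x4 ⇒ $4
[04] 80 56 → 0x5680
  top 6b → 0x15 → move [RR]
  rd@[9:6]=0xa ⇒ y
  rs@[5:2]=0x0 ⇒ a
[06] 50 79 → 0x7950
  top 6b → 0x1e → load [RR]
  rd@[9:6]=0x5 ⇒ h
  rs@[5:2]=0x4 ⇒ e
[08] 54 2e → 0x2e54
  top 6b → 0xb → adi [RI]
  rd@[9:6]=0x9 ⇒ x
  imm@[5:0]=0x14 ⇒ $20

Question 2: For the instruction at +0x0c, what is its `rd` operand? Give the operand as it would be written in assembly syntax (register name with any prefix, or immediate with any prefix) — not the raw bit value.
c

off 0x0c: read bf 2c as little → 0x2cbf
  opcode bits[15:10]=0xb: adi/RI
  rd@[9:6]=0x2 ⇒ c
  imm@[5:0]=0x3f ⇒ $63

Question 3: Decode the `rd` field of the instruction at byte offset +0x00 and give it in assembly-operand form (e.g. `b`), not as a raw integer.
c

@+00  little-endian(80 40) = 0x4080
  top 6b → 0x10 → pop [R]
  rd: (w>>6)&0xf=0x2 → c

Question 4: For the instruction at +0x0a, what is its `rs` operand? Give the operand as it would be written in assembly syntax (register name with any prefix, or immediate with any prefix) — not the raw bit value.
off 0x0a: read 0c 5f as little → 0x5f0c
  top 6b → 0x17 → sw [RR]
  rd@[9:6]=0xc ⇒ s
  rs@[5:2]=0x3 ⇒ d

d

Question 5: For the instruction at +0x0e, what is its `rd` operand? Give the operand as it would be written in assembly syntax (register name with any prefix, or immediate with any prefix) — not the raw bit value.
t

off 0x0e: read 40 43 as little → 0x4340
  top 6b → 0x10 → pop [R]
  rd: (w>>6)&0xf=0xd → t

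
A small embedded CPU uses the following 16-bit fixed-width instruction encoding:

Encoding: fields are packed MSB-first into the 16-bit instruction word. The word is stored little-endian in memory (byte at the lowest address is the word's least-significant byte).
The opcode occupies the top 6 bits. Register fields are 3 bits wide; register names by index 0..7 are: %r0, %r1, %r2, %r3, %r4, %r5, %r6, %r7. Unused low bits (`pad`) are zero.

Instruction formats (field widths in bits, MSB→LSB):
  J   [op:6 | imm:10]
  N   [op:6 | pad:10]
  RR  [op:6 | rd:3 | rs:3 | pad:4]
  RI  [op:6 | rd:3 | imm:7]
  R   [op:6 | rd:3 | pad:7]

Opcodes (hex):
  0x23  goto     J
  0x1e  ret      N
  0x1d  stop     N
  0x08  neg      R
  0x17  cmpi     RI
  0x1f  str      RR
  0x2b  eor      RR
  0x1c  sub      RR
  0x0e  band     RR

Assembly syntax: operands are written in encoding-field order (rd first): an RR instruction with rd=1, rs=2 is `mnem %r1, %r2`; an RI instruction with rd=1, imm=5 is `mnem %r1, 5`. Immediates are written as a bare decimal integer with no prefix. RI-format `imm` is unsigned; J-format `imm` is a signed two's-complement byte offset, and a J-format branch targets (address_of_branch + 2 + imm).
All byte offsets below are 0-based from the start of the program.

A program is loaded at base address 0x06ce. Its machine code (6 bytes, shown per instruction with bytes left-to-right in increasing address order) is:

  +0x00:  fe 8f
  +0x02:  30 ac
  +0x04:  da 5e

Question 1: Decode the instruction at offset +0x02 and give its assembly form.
eor %r0, %r3

[02] 30 ac → 0xac30
  opcode bits[15:10]=0x2b: eor/RR
  [9:7] rd=0 = %r0
  [6:4] rs=3 = %r3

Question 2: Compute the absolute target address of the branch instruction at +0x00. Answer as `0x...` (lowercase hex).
0x06ce

+0x00: fe 8f ⇒ word 0x8ffe (little)
  opcode bits[15:10]=0x23: goto/J
  imm: (w>>0)&0x3ff=0x3fe (s10→-2) → -2
  target = base 0x06ce + off 0x00 + 2 + imm -2 = 0x06ce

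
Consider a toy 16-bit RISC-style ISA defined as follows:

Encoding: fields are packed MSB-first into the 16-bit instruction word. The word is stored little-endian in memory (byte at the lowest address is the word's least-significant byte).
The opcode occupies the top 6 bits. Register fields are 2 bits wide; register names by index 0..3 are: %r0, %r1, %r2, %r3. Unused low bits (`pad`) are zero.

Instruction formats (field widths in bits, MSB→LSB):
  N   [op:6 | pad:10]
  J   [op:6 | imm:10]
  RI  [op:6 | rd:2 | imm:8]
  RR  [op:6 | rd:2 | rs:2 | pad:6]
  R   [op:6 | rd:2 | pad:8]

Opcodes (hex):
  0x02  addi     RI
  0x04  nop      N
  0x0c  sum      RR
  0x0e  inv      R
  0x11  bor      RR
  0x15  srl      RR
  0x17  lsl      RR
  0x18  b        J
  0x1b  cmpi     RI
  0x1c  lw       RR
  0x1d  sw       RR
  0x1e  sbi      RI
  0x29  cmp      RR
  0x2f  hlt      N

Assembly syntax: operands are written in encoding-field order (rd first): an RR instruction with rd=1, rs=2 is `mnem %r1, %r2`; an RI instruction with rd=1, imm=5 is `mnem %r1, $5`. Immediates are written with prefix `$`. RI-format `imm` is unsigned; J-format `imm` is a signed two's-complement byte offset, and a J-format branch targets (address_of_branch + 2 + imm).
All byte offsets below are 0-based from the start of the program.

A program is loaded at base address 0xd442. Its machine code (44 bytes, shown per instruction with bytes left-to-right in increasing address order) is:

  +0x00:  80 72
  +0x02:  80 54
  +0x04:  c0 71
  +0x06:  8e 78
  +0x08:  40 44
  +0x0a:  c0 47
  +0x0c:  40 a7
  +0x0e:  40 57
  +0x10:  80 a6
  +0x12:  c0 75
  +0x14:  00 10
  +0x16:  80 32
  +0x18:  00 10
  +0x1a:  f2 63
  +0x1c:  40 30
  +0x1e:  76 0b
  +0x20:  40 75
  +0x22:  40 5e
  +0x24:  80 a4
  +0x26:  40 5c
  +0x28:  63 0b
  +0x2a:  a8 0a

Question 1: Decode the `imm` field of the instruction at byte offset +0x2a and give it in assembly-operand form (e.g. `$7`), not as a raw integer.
@+2a  little-endian(a8 0a) = 0x0aa8
  top 6b → 0x2 → addi [RI]
  rd: (w>>8)&0x3=0x2 → %r2
  imm: (w>>0)&0xff=0xa8 → $168

$168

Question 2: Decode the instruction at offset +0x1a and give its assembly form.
b $-14

[1a] f2 63 → 0x63f2
  op=0x63f2>>10=0x18 ⇒ b (J)
  [9:0] imm=1010 (s10→-14) = $-14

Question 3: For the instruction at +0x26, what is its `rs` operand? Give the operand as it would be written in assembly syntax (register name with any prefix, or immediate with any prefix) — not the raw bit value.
%r1

@+26  little-endian(40 5c) = 0x5c40
  op=0x5c40>>10=0x17 ⇒ lsl (RR)
  rd: (w>>8)&0x3=0x0 → %r0
  rs: (w>>6)&0x3=0x1 → %r1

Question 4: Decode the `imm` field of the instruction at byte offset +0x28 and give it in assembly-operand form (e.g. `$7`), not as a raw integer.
$99

off 0x28: read 63 0b as little → 0x0b63
  opcode bits[15:10]=0x2: addi/RI
  [9:8] rd=3 = %r3
  [7:0] imm=99 = $99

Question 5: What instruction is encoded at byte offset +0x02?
srl %r0, %r2

[02] 80 54 → 0x5480
  opcode bits[15:10]=0x15: srl/RR
  rd@[9:8]=0x0 ⇒ %r0
  rs@[7:6]=0x2 ⇒ %r2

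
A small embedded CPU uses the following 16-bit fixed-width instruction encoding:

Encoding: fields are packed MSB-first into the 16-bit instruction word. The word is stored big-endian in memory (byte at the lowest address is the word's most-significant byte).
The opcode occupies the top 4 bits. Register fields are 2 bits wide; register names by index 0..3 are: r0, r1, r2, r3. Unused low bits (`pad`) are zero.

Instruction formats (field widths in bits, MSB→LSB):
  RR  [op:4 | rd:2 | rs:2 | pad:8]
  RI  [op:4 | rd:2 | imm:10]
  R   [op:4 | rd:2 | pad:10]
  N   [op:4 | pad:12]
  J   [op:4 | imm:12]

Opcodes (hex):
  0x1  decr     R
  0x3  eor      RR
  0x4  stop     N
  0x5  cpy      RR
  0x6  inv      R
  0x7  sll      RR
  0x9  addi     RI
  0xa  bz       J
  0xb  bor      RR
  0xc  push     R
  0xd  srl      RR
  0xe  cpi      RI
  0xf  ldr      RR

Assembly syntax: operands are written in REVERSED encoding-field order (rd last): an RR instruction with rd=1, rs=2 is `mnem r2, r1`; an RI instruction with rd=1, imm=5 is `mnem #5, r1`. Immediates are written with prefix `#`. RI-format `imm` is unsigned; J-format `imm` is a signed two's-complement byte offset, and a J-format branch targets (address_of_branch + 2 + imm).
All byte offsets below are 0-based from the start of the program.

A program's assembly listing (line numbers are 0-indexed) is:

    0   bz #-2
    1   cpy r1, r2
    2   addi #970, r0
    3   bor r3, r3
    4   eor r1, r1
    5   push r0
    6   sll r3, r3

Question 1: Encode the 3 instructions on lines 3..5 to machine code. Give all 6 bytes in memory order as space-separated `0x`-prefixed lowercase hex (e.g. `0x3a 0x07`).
3. bor fields op=0xb:4|rd=3:2|rs=3:2|pad=0:8 → word bf00h → bf 00
4. eor fields op=0x3:4|rd=1:2|rs=1:2|pad=0:8 → word 3500h → 35 00
5. push fields op=0xc:4|rd=0:2|pad=0:10 → word c000h → c0 00

0xbf 0x00 0x35 0x00 0xc0 0x00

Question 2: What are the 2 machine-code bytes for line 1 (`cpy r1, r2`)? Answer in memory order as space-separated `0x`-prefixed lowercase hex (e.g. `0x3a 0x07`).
1. cpy fields op=0x5:4|rd=2:2|rs=1:2|pad=0:8 → word 5900h → 59 00

0x59 0x00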